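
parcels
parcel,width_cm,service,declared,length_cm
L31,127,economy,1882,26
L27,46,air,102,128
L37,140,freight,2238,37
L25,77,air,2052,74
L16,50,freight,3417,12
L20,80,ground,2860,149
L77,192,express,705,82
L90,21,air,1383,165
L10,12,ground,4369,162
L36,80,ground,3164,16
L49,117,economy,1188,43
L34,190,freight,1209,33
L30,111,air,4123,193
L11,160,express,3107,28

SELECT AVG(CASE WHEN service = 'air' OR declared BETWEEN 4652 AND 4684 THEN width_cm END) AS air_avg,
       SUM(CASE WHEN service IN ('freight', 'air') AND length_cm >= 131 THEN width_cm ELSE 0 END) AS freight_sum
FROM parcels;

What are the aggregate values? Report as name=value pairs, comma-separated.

air_avg=63.75, freight_sum=132

[air_avg: service = 'air' OR declared BETWEEN 4652 AND 4684]
parcel=L31: ✗
parcel=L27: ✓ → 46
parcel=L37: ✗
parcel=L25: ✓ → 77
parcel=L16: ✗
parcel=L20: ✗
parcel=L77: ✗
parcel=L90: ✓ → 21
parcel=L10: ✗
parcel=L36: ✗
parcel=L49: ✗
parcel=L34: ✗
parcel=L30: ✓ → 111
parcel=L11: ✗
air_avg = (46 + 77 + 21 + 111) / 4 = 63.75
—
[freight_sum: service IN ('freight', 'air') AND length_cm >= 131]
parcel=L31: ✗
parcel=L27: ✗
parcel=L37: ✗
parcel=L25: ✗
parcel=L16: ✗
parcel=L20: ✗
parcel=L77: ✗
parcel=L90: ✓ → 21
parcel=L10: ✗
parcel=L36: ✗
parcel=L49: ✗
parcel=L34: ✗
parcel=L30: ✓ → 111
parcel=L11: ✗
freight_sum = 21 + 111 = 132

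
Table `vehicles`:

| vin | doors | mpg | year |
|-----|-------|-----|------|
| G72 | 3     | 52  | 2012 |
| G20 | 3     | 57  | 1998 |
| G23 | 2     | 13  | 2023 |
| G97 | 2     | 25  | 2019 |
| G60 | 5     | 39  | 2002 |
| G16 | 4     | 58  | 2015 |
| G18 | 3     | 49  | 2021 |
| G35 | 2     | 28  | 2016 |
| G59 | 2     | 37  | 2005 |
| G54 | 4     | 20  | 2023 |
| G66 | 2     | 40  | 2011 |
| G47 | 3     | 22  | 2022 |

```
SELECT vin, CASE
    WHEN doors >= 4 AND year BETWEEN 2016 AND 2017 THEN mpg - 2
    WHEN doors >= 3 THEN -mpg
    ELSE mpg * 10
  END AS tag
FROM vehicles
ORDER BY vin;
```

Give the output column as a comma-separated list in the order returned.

-58, -49, -57, 130, 280, -22, -20, 370, -39, 400, -52, 250

vin=G16: doors >= 3 → -58
vin=G18: doors >= 3 → -49
vin=G20: doors >= 3 → -57
vin=G23: ELSE → 130
vin=G35: ELSE → 280
vin=G47: doors >= 3 → -22
vin=G54: doors >= 3 → -20
vin=G59: ELSE → 370
vin=G60: doors >= 3 → -39
vin=G66: ELSE → 400
vin=G72: doors >= 3 → -52
vin=G97: ELSE → 250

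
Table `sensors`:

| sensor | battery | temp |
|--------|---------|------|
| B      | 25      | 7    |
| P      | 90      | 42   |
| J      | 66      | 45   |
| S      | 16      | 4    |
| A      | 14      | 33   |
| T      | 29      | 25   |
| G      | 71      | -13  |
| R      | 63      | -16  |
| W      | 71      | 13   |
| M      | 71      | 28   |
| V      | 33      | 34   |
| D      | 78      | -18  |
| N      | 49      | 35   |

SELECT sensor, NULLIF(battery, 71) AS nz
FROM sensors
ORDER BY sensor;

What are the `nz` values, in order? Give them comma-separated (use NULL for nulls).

14, 25, 78, NULL, 66, NULL, 49, 90, 63, 16, 29, 33, NULL

sensor=A: battery=14 vs 71: differ → 14
sensor=B: battery=25 vs 71: differ → 25
sensor=D: battery=78 vs 71: differ → 78
sensor=G: battery=71 vs 71: equal → NULL
sensor=J: battery=66 vs 71: differ → 66
sensor=M: battery=71 vs 71: equal → NULL
sensor=N: battery=49 vs 71: differ → 49
sensor=P: battery=90 vs 71: differ → 90
sensor=R: battery=63 vs 71: differ → 63
sensor=S: battery=16 vs 71: differ → 16
sensor=T: battery=29 vs 71: differ → 29
sensor=V: battery=33 vs 71: differ → 33
sensor=W: battery=71 vs 71: equal → NULL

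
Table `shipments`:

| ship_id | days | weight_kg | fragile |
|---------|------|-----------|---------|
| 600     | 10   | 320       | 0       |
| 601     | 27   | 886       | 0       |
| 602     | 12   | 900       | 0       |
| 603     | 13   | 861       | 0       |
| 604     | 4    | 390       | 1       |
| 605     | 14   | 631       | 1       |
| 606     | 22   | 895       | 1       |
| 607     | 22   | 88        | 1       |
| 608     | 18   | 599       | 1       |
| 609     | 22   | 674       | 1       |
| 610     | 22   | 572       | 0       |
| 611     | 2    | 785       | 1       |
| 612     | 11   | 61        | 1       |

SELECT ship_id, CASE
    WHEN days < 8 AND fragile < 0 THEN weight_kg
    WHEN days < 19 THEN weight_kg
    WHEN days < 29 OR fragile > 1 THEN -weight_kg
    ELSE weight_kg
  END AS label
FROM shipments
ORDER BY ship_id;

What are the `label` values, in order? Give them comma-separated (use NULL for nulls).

ship_id=600: days < 19 → 320
ship_id=601: days < 29 OR fragile > 1 → -886
ship_id=602: days < 19 → 900
ship_id=603: days < 19 → 861
ship_id=604: days < 19 → 390
ship_id=605: days < 19 → 631
ship_id=606: days < 29 OR fragile > 1 → -895
ship_id=607: days < 29 OR fragile > 1 → -88
ship_id=608: days < 19 → 599
ship_id=609: days < 29 OR fragile > 1 → -674
ship_id=610: days < 29 OR fragile > 1 → -572
ship_id=611: days < 19 → 785
ship_id=612: days < 19 → 61

320, -886, 900, 861, 390, 631, -895, -88, 599, -674, -572, 785, 61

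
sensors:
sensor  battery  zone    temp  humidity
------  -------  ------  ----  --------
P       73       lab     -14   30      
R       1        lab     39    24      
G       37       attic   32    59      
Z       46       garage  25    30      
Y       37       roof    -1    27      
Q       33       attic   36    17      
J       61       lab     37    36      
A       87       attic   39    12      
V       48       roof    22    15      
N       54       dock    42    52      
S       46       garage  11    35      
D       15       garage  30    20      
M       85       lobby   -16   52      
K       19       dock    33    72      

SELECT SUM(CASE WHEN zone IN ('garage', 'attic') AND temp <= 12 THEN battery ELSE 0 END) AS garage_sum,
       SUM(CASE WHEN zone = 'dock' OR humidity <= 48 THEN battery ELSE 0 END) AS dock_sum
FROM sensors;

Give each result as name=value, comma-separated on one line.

[garage_sum: zone IN ('garage', 'attic') AND temp <= 12]
sensor=P: ✗
sensor=R: ✗
sensor=G: ✗
sensor=Z: ✗
sensor=Y: ✗
sensor=Q: ✗
sensor=J: ✗
sensor=A: ✗
sensor=V: ✗
sensor=N: ✗
sensor=S: ✓ → 46
sensor=D: ✗
sensor=M: ✗
sensor=K: ✗
garage_sum = 46
—
[dock_sum: zone = 'dock' OR humidity <= 48]
sensor=P: ✓ → 73
sensor=R: ✓ → 1
sensor=G: ✗
sensor=Z: ✓ → 46
sensor=Y: ✓ → 37
sensor=Q: ✓ → 33
sensor=J: ✓ → 61
sensor=A: ✓ → 87
sensor=V: ✓ → 48
sensor=N: ✓ → 54
sensor=S: ✓ → 46
sensor=D: ✓ → 15
sensor=M: ✗
sensor=K: ✓ → 19
dock_sum = 73 + 1 + 46 + 37 + 33 + 61 + 87 + 48 + 54 + 46 + 15 + 19 = 520

garage_sum=46, dock_sum=520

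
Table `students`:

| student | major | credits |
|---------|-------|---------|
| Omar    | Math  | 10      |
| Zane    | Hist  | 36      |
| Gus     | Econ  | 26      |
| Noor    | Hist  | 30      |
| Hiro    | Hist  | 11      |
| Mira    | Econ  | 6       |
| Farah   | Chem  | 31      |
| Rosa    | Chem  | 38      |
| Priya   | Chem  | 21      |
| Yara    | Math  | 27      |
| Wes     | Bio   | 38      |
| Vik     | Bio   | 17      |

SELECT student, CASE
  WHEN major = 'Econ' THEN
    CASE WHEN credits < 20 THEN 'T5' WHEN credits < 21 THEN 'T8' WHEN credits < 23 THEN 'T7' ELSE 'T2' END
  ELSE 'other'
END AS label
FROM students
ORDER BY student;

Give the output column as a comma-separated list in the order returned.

other, T2, other, T5, other, other, other, other, other, other, other, other

student=Farah: major='Chem' → outer ELSE → other
student=Gus: major='Econ' → inner[ELSE] → T2
student=Hiro: major='Hist' → outer ELSE → other
student=Mira: major='Econ' → inner[credits < 20] → T5
student=Noor: major='Hist' → outer ELSE → other
student=Omar: major='Math' → outer ELSE → other
student=Priya: major='Chem' → outer ELSE → other
student=Rosa: major='Chem' → outer ELSE → other
student=Vik: major='Bio' → outer ELSE → other
student=Wes: major='Bio' → outer ELSE → other
student=Yara: major='Math' → outer ELSE → other
student=Zane: major='Hist' → outer ELSE → other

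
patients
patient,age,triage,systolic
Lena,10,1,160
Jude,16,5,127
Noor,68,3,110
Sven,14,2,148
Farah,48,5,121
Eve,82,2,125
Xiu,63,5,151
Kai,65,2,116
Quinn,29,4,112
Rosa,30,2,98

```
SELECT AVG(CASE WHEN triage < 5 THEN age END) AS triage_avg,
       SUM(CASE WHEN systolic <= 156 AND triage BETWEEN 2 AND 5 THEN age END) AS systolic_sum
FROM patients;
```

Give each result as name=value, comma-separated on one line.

triage_avg=42.5714285714, systolic_sum=415

[triage_avg: triage < 5]
patient=Lena: ✓ → 10
patient=Jude: ✗
patient=Noor: ✓ → 68
patient=Sven: ✓ → 14
patient=Farah: ✗
patient=Eve: ✓ → 82
patient=Xiu: ✗
patient=Kai: ✓ → 65
patient=Quinn: ✓ → 29
patient=Rosa: ✓ → 30
triage_avg = (10 + 68 + 14 + 82 + 65 + 29 + 30) / 7 = 42.5714285714
—
[systolic_sum: systolic <= 156 AND triage BETWEEN 2 AND 5]
patient=Lena: ✗
patient=Jude: ✓ → 16
patient=Noor: ✓ → 68
patient=Sven: ✓ → 14
patient=Farah: ✓ → 48
patient=Eve: ✓ → 82
patient=Xiu: ✓ → 63
patient=Kai: ✓ → 65
patient=Quinn: ✓ → 29
patient=Rosa: ✓ → 30
systolic_sum = 16 + 68 + 14 + 48 + 82 + 63 + 65 + 29 + 30 = 415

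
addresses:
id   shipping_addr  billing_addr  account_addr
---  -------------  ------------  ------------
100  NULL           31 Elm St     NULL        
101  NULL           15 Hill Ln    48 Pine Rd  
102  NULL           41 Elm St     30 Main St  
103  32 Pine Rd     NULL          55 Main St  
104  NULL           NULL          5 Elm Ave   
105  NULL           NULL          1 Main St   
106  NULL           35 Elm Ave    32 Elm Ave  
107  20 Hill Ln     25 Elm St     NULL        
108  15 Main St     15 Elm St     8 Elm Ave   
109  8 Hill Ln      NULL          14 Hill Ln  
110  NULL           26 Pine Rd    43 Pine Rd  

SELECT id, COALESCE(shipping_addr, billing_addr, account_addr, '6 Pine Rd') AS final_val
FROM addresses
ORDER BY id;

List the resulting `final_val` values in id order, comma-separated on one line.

31 Elm St, 15 Hill Ln, 41 Elm St, 32 Pine Rd, 5 Elm Ave, 1 Main St, 35 Elm Ave, 20 Hill Ln, 15 Main St, 8 Hill Ln, 26 Pine Rd

id=100: shipping_addr=NULL, billing_addr=31 Elm St → 31 Elm St
id=101: shipping_addr=NULL, billing_addr=15 Hill Ln → 15 Hill Ln
id=102: shipping_addr=NULL, billing_addr=41 Elm St → 41 Elm St
id=103: shipping_addr=32 Pine Rd → 32 Pine Rd
id=104: shipping_addr=NULL, billing_addr=NULL, account_addr=5 Elm Ave → 5 Elm Ave
id=105: shipping_addr=NULL, billing_addr=NULL, account_addr=1 Main St → 1 Main St
id=106: shipping_addr=NULL, billing_addr=35 Elm Ave → 35 Elm Ave
id=107: shipping_addr=20 Hill Ln → 20 Hill Ln
id=108: shipping_addr=15 Main St → 15 Main St
id=109: shipping_addr=8 Hill Ln → 8 Hill Ln
id=110: shipping_addr=NULL, billing_addr=26 Pine Rd → 26 Pine Rd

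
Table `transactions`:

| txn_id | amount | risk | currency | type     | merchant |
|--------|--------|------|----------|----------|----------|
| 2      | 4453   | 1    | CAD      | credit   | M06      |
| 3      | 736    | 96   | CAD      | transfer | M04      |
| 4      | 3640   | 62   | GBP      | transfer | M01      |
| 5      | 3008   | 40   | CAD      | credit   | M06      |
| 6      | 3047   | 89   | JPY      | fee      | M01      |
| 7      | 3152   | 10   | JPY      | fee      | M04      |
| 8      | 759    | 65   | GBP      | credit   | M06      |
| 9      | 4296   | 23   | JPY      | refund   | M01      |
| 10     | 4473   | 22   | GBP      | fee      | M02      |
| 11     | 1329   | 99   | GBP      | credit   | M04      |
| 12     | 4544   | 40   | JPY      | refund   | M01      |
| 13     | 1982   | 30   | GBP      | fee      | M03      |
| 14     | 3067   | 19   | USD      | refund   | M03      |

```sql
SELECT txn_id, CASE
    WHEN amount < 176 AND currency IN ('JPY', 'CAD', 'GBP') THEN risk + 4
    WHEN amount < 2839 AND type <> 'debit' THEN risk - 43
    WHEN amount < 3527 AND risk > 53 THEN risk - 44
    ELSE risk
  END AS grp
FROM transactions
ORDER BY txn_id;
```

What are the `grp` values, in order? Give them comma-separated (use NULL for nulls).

txn_id=2: ELSE → 1
txn_id=3: amount < 2839 AND type <> 'debit' → 53
txn_id=4: ELSE → 62
txn_id=5: ELSE → 40
txn_id=6: amount < 3527 AND risk > 53 → 45
txn_id=7: ELSE → 10
txn_id=8: amount < 2839 AND type <> 'debit' → 22
txn_id=9: ELSE → 23
txn_id=10: ELSE → 22
txn_id=11: amount < 2839 AND type <> 'debit' → 56
txn_id=12: ELSE → 40
txn_id=13: amount < 2839 AND type <> 'debit' → -13
txn_id=14: ELSE → 19

1, 53, 62, 40, 45, 10, 22, 23, 22, 56, 40, -13, 19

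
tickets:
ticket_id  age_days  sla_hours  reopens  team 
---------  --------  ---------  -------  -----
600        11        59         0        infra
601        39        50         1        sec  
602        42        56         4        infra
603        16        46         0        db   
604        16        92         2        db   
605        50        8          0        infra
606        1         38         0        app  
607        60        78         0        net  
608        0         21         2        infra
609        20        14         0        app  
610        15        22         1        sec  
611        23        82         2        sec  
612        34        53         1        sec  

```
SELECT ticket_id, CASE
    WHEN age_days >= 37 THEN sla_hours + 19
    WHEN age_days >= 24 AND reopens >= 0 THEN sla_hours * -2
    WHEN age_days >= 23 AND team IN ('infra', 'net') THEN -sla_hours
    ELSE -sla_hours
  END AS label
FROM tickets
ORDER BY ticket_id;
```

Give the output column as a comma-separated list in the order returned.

ticket_id=600: ELSE → -59
ticket_id=601: age_days >= 37 → 69
ticket_id=602: age_days >= 37 → 75
ticket_id=603: ELSE → -46
ticket_id=604: ELSE → -92
ticket_id=605: age_days >= 37 → 27
ticket_id=606: ELSE → -38
ticket_id=607: age_days >= 37 → 97
ticket_id=608: ELSE → -21
ticket_id=609: ELSE → -14
ticket_id=610: ELSE → -22
ticket_id=611: ELSE → -82
ticket_id=612: age_days >= 24 AND reopens >= 0 → -106

-59, 69, 75, -46, -92, 27, -38, 97, -21, -14, -22, -82, -106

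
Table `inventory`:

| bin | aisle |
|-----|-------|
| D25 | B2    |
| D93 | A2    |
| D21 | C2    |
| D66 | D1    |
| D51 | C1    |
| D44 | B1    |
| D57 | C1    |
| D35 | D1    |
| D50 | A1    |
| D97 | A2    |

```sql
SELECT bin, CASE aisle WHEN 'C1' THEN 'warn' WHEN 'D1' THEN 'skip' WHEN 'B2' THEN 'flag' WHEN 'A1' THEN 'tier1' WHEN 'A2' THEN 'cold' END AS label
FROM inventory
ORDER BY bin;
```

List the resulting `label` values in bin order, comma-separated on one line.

bin=D21: (no match → NULL) → NULL
bin=D25: aisle='B2' → flag
bin=D35: aisle='D1' → skip
bin=D44: (no match → NULL) → NULL
bin=D50: aisle='A1' → tier1
bin=D51: aisle='C1' → warn
bin=D57: aisle='C1' → warn
bin=D66: aisle='D1' → skip
bin=D93: aisle='A2' → cold
bin=D97: aisle='A2' → cold

NULL, flag, skip, NULL, tier1, warn, warn, skip, cold, cold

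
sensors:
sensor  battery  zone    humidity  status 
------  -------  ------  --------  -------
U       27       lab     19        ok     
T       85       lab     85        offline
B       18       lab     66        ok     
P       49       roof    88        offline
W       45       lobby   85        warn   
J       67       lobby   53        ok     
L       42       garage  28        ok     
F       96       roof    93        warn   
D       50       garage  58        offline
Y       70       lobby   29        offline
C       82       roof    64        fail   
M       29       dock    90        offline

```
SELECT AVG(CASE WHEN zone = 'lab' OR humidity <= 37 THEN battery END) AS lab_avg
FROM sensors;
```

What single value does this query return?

sensor=U: ✓ → 27
sensor=T: ✓ → 85
sensor=B: ✓ → 18
sensor=P: ✗
sensor=W: ✗
sensor=J: ✗
sensor=L: ✓ → 42
sensor=F: ✗
sensor=D: ✗
sensor=Y: ✓ → 70
sensor=C: ✗
sensor=M: ✗
lab_avg = (27 + 85 + 18 + 42 + 70) / 5 = 48.4

48.4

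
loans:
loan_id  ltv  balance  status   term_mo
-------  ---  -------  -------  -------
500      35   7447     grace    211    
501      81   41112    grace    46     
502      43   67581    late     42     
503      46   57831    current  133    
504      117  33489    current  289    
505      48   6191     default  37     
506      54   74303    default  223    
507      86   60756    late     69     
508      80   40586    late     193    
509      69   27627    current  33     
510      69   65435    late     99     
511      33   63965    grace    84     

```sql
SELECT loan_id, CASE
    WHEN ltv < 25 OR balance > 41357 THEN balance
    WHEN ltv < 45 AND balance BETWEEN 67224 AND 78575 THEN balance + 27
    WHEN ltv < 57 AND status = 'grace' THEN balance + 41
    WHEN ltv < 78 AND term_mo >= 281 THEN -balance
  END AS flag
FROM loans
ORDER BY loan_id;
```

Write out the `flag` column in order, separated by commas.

7488, NULL, 67581, 57831, NULL, NULL, 74303, 60756, NULL, NULL, 65435, 63965

loan_id=500: ltv < 57 AND status = 'grace' → 7488
loan_id=501: (no match → NULL) → NULL
loan_id=502: ltv < 25 OR balance > 41357 → 67581
loan_id=503: ltv < 25 OR balance > 41357 → 57831
loan_id=504: (no match → NULL) → NULL
loan_id=505: (no match → NULL) → NULL
loan_id=506: ltv < 25 OR balance > 41357 → 74303
loan_id=507: ltv < 25 OR balance > 41357 → 60756
loan_id=508: (no match → NULL) → NULL
loan_id=509: (no match → NULL) → NULL
loan_id=510: ltv < 25 OR balance > 41357 → 65435
loan_id=511: ltv < 25 OR balance > 41357 → 63965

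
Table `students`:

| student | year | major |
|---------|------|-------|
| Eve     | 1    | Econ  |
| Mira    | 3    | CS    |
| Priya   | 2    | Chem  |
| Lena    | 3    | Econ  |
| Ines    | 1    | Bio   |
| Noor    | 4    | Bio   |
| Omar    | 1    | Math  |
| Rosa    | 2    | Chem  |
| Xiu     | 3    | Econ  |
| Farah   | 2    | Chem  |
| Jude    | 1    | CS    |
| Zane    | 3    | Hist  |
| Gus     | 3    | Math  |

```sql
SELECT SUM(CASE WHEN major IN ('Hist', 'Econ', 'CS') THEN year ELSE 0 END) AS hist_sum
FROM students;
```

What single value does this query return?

student=Eve: ✓ → 1
student=Mira: ✓ → 3
student=Priya: ✗
student=Lena: ✓ → 3
student=Ines: ✗
student=Noor: ✗
student=Omar: ✗
student=Rosa: ✗
student=Xiu: ✓ → 3
student=Farah: ✗
student=Jude: ✓ → 1
student=Zane: ✓ → 3
student=Gus: ✗
hist_sum = 1 + 3 + 3 + 3 + 1 + 3 = 14

14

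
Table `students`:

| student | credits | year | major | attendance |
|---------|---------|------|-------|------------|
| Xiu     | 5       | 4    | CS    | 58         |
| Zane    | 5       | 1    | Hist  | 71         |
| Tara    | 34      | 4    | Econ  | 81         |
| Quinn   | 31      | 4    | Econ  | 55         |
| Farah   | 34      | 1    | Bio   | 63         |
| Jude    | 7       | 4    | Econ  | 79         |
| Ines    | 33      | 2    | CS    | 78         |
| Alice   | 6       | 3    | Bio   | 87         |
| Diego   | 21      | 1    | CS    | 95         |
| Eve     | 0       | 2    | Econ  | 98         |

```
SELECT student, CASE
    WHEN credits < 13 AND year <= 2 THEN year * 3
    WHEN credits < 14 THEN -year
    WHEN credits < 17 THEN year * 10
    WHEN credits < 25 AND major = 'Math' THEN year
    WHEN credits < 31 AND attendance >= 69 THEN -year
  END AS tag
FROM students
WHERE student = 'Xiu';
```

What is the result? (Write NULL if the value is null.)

student = Xiu: credits=5, year=4, major=CS, attendance=58.
credits < 13 AND year <= 2 → false
credits < 14 → true → -4

-4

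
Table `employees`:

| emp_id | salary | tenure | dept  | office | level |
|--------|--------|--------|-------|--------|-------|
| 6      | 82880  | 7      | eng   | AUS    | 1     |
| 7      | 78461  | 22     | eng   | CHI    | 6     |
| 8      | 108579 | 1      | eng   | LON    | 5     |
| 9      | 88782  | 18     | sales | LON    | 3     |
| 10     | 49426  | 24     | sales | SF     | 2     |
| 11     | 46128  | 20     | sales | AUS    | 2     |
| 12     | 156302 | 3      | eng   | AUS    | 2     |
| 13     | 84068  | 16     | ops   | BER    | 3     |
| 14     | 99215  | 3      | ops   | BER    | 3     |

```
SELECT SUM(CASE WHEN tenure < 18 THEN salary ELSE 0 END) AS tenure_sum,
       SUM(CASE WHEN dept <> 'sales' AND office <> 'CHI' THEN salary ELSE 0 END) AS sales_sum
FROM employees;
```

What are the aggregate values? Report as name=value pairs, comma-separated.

[tenure_sum: tenure < 18]
emp_id=6: ✓ → 82880
emp_id=7: ✗
emp_id=8: ✓ → 108579
emp_id=9: ✗
emp_id=10: ✗
emp_id=11: ✗
emp_id=12: ✓ → 156302
emp_id=13: ✓ → 84068
emp_id=14: ✓ → 99215
tenure_sum = 82880 + 108579 + 156302 + 84068 + 99215 = 531044
—
[sales_sum: dept <> 'sales' AND office <> 'CHI']
emp_id=6: ✓ → 82880
emp_id=7: ✗
emp_id=8: ✓ → 108579
emp_id=9: ✗
emp_id=10: ✗
emp_id=11: ✗
emp_id=12: ✓ → 156302
emp_id=13: ✓ → 84068
emp_id=14: ✓ → 99215
sales_sum = 82880 + 108579 + 156302 + 84068 + 99215 = 531044

tenure_sum=531044, sales_sum=531044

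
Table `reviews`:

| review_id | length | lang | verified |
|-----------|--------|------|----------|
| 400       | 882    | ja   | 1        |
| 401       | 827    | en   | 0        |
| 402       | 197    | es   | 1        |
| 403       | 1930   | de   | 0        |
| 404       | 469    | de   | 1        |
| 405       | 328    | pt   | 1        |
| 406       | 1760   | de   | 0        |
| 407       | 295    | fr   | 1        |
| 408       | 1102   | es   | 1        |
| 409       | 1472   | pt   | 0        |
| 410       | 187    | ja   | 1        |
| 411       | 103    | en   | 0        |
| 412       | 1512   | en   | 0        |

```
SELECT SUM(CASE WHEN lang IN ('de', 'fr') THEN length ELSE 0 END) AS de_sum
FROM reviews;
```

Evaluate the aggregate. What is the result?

review_id=400: ✗
review_id=401: ✗
review_id=402: ✗
review_id=403: ✓ → 1930
review_id=404: ✓ → 469
review_id=405: ✗
review_id=406: ✓ → 1760
review_id=407: ✓ → 295
review_id=408: ✗
review_id=409: ✗
review_id=410: ✗
review_id=411: ✗
review_id=412: ✗
de_sum = 1930 + 469 + 1760 + 295 = 4454

4454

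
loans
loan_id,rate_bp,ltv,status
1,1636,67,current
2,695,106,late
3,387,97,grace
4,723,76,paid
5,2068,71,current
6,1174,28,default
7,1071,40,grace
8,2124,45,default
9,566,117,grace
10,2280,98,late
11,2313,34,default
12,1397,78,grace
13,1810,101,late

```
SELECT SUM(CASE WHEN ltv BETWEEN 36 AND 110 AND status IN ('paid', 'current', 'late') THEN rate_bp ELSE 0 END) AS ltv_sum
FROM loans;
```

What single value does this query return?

loan_id=1: ✓ → 1636
loan_id=2: ✓ → 695
loan_id=3: ✗
loan_id=4: ✓ → 723
loan_id=5: ✓ → 2068
loan_id=6: ✗
loan_id=7: ✗
loan_id=8: ✗
loan_id=9: ✗
loan_id=10: ✓ → 2280
loan_id=11: ✗
loan_id=12: ✗
loan_id=13: ✓ → 1810
ltv_sum = 1636 + 695 + 723 + 2068 + 2280 + 1810 = 9212

9212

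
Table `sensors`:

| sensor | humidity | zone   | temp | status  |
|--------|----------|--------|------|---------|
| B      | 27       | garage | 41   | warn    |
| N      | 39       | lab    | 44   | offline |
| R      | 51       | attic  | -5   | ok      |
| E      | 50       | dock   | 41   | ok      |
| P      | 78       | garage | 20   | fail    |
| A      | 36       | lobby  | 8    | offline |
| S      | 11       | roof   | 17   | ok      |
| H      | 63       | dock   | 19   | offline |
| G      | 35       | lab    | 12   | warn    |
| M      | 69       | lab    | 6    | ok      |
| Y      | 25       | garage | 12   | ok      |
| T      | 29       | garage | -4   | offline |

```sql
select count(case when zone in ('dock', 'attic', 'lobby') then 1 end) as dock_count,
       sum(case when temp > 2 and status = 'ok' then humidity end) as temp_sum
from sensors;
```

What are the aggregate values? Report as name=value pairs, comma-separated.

[dock_count: zone in ('dock', 'attic', 'lobby')]
sensor=B: ✗
sensor=N: ✗
sensor=R: ✓ → 1
sensor=E: ✓ → 1
sensor=P: ✗
sensor=A: ✓ → 1
sensor=S: ✗
sensor=H: ✓ → 1
sensor=G: ✗
sensor=M: ✗
sensor=Y: ✗
sensor=T: ✗
dock_count = COUNT(1, 1, 1, 1) = 4
—
[temp_sum: temp > 2 and status = 'ok']
sensor=B: ✗
sensor=N: ✗
sensor=R: ✗
sensor=E: ✓ → 50
sensor=P: ✗
sensor=A: ✗
sensor=S: ✓ → 11
sensor=H: ✗
sensor=G: ✗
sensor=M: ✓ → 69
sensor=Y: ✓ → 25
sensor=T: ✗
temp_sum = 50 + 11 + 69 + 25 = 155

dock_count=4, temp_sum=155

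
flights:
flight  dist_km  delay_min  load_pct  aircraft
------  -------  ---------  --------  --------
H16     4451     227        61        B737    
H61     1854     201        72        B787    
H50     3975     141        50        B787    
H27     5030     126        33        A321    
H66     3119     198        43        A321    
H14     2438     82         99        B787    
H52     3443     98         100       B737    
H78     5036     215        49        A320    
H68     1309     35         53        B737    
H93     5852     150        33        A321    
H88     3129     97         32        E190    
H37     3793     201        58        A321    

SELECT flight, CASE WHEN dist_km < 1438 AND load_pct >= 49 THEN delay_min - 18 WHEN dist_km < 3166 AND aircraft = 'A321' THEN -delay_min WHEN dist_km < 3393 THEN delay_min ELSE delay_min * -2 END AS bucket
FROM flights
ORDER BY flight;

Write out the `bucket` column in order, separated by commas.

flight=H14: dist_km < 3393 → 82
flight=H16: ELSE → -454
flight=H27: ELSE → -252
flight=H37: ELSE → -402
flight=H50: ELSE → -282
flight=H52: ELSE → -196
flight=H61: dist_km < 3393 → 201
flight=H66: dist_km < 3166 AND aircraft = 'A321' → -198
flight=H68: dist_km < 1438 AND load_pct >= 49 → 17
flight=H78: ELSE → -430
flight=H88: dist_km < 3393 → 97
flight=H93: ELSE → -300

82, -454, -252, -402, -282, -196, 201, -198, 17, -430, 97, -300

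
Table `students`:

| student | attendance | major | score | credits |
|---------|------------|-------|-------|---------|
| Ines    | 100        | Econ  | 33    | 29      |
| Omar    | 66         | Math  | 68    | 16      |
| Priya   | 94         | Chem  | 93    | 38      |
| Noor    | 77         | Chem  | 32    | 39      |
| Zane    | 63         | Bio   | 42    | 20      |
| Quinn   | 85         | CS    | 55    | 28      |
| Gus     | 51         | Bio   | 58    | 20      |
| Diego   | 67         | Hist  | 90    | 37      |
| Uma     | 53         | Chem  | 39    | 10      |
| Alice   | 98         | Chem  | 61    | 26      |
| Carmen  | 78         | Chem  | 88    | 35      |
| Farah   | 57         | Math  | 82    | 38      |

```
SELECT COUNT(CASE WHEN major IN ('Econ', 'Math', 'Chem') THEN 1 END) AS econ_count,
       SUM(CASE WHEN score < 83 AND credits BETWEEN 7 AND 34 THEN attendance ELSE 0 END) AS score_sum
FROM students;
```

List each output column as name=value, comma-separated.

econ_count=8, score_sum=516

[econ_count: major IN ('Econ', 'Math', 'Chem')]
student=Ines: ✓ → 1
student=Omar: ✓ → 1
student=Priya: ✓ → 1
student=Noor: ✓ → 1
student=Zane: ✗
student=Quinn: ✗
student=Gus: ✗
student=Diego: ✗
student=Uma: ✓ → 1
student=Alice: ✓ → 1
student=Carmen: ✓ → 1
student=Farah: ✓ → 1
econ_count = COUNT(1, 1, 1, 1, 1, 1, 1, 1) = 8
—
[score_sum: score < 83 AND credits BETWEEN 7 AND 34]
student=Ines: ✓ → 100
student=Omar: ✓ → 66
student=Priya: ✗
student=Noor: ✗
student=Zane: ✓ → 63
student=Quinn: ✓ → 85
student=Gus: ✓ → 51
student=Diego: ✗
student=Uma: ✓ → 53
student=Alice: ✓ → 98
student=Carmen: ✗
student=Farah: ✗
score_sum = 100 + 66 + 63 + 85 + 51 + 53 + 98 = 516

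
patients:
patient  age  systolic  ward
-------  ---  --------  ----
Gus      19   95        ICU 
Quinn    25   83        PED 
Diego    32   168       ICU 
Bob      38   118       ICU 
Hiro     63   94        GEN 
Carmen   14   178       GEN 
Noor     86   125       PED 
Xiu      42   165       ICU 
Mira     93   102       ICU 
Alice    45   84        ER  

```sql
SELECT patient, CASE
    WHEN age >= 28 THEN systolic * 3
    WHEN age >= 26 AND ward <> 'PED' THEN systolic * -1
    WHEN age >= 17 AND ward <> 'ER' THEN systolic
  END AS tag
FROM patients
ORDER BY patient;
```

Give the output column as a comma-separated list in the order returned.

252, 354, NULL, 504, 95, 282, 306, 375, 83, 495

patient=Alice: age >= 28 → 252
patient=Bob: age >= 28 → 354
patient=Carmen: (no match → NULL) → NULL
patient=Diego: age >= 28 → 504
patient=Gus: age >= 17 AND ward <> 'ER' → 95
patient=Hiro: age >= 28 → 282
patient=Mira: age >= 28 → 306
patient=Noor: age >= 28 → 375
patient=Quinn: age >= 17 AND ward <> 'ER' → 83
patient=Xiu: age >= 28 → 495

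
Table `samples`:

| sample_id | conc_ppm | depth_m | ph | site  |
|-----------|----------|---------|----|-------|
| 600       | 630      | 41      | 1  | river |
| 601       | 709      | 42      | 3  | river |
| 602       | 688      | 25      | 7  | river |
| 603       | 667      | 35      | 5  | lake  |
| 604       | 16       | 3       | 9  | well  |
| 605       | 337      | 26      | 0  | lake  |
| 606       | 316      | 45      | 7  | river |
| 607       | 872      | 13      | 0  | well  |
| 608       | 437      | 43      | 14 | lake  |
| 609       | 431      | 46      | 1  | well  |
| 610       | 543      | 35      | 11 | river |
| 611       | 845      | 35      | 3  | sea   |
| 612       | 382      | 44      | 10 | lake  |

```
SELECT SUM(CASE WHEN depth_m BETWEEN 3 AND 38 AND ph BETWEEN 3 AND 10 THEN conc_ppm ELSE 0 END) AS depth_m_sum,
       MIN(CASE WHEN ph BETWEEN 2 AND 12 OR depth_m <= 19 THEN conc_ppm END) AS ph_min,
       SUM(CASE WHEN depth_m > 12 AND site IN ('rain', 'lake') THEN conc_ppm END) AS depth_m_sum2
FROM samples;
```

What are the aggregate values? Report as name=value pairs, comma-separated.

depth_m_sum=2216, ph_min=16, depth_m_sum2=1823

[depth_m_sum: depth_m BETWEEN 3 AND 38 AND ph BETWEEN 3 AND 10]
sample_id=600: ✗
sample_id=601: ✗
sample_id=602: ✓ → 688
sample_id=603: ✓ → 667
sample_id=604: ✓ → 16
sample_id=605: ✗
sample_id=606: ✗
sample_id=607: ✗
sample_id=608: ✗
sample_id=609: ✗
sample_id=610: ✗
sample_id=611: ✓ → 845
sample_id=612: ✗
depth_m_sum = 688 + 667 + 16 + 845 = 2216
—
[ph_min: ph BETWEEN 2 AND 12 OR depth_m <= 19]
sample_id=600: ✗
sample_id=601: ✓ → 709
sample_id=602: ✓ → 688
sample_id=603: ✓ → 667
sample_id=604: ✓ → 16
sample_id=605: ✗
sample_id=606: ✓ → 316
sample_id=607: ✓ → 872
sample_id=608: ✗
sample_id=609: ✗
sample_id=610: ✓ → 543
sample_id=611: ✓ → 845
sample_id=612: ✓ → 382
ph_min = MIN(709, 688, 667, 16, 316, 872, 543, 845, 382) = 16
—
[depth_m_sum2: depth_m > 12 AND site IN ('rain', 'lake')]
sample_id=600: ✗
sample_id=601: ✗
sample_id=602: ✗
sample_id=603: ✓ → 667
sample_id=604: ✗
sample_id=605: ✓ → 337
sample_id=606: ✗
sample_id=607: ✗
sample_id=608: ✓ → 437
sample_id=609: ✗
sample_id=610: ✗
sample_id=611: ✗
sample_id=612: ✓ → 382
depth_m_sum2 = 667 + 337 + 437 + 382 = 1823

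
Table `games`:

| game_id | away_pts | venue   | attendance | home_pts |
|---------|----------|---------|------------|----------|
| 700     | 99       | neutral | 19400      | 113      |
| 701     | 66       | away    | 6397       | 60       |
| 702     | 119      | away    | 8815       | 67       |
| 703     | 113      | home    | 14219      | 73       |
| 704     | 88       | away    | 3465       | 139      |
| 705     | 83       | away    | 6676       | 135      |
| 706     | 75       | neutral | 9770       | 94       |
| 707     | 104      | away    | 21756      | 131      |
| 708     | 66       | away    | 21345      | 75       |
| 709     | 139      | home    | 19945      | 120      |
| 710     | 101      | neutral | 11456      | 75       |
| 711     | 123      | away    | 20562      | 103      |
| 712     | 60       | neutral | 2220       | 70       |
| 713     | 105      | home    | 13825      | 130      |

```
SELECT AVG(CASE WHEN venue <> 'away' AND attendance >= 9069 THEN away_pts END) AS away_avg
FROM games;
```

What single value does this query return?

105.3333333333

game_id=700: ✓ → 99
game_id=701: ✗
game_id=702: ✗
game_id=703: ✓ → 113
game_id=704: ✗
game_id=705: ✗
game_id=706: ✓ → 75
game_id=707: ✗
game_id=708: ✗
game_id=709: ✓ → 139
game_id=710: ✓ → 101
game_id=711: ✗
game_id=712: ✗
game_id=713: ✓ → 105
away_avg = (99 + 113 + 75 + 139 + 101 + 105) / 6 = 105.3333333333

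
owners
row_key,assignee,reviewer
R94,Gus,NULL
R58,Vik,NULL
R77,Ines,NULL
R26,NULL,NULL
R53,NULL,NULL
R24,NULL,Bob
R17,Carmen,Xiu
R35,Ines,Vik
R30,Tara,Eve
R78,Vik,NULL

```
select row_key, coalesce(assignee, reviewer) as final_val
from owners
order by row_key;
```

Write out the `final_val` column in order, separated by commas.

Carmen, Bob, NULL, Tara, Ines, NULL, Vik, Ines, Vik, Gus

row_key=R17: assignee=Carmen → Carmen
row_key=R24: assignee=NULL, reviewer=Bob → Bob
row_key=R26: assignee=NULL, reviewer=NULL (all NULL) → NULL
row_key=R30: assignee=Tara → Tara
row_key=R35: assignee=Ines → Ines
row_key=R53: assignee=NULL, reviewer=NULL (all NULL) → NULL
row_key=R58: assignee=Vik → Vik
row_key=R77: assignee=Ines → Ines
row_key=R78: assignee=Vik → Vik
row_key=R94: assignee=Gus → Gus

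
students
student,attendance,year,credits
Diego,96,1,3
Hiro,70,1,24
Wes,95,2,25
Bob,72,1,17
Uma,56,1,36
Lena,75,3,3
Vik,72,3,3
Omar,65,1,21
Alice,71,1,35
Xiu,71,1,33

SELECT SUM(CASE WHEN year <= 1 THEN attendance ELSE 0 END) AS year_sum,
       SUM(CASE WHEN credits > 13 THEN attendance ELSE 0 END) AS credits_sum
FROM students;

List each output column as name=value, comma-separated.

[year_sum: year <= 1]
student=Diego: ✓ → 96
student=Hiro: ✓ → 70
student=Wes: ✗
student=Bob: ✓ → 72
student=Uma: ✓ → 56
student=Lena: ✗
student=Vik: ✗
student=Omar: ✓ → 65
student=Alice: ✓ → 71
student=Xiu: ✓ → 71
year_sum = 96 + 70 + 72 + 56 + 65 + 71 + 71 = 501
—
[credits_sum: credits > 13]
student=Diego: ✗
student=Hiro: ✓ → 70
student=Wes: ✓ → 95
student=Bob: ✓ → 72
student=Uma: ✓ → 56
student=Lena: ✗
student=Vik: ✗
student=Omar: ✓ → 65
student=Alice: ✓ → 71
student=Xiu: ✓ → 71
credits_sum = 70 + 95 + 72 + 56 + 65 + 71 + 71 = 500

year_sum=501, credits_sum=500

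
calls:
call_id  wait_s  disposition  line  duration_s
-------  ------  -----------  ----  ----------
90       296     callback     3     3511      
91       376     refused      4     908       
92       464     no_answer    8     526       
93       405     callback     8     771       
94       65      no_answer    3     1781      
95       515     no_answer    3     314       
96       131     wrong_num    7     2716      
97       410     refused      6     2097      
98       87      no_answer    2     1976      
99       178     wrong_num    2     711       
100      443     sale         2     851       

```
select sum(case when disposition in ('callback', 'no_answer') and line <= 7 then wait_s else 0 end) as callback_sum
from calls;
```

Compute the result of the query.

call_id=90: ✓ → 296
call_id=91: ✗
call_id=92: ✗
call_id=93: ✗
call_id=94: ✓ → 65
call_id=95: ✓ → 515
call_id=96: ✗
call_id=97: ✗
call_id=98: ✓ → 87
call_id=99: ✗
call_id=100: ✗
callback_sum = 296 + 65 + 515 + 87 = 963

963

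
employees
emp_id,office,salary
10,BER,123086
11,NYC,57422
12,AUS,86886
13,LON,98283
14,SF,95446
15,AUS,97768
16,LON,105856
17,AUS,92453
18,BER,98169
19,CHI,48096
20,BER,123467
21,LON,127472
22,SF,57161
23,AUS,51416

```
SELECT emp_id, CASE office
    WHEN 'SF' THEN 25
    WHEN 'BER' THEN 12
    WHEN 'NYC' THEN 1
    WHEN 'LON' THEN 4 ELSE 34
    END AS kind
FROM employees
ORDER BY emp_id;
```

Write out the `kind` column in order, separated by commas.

emp_id=10: office='BER' → 12
emp_id=11: office='NYC' → 1
emp_id=12: ELSE → 34
emp_id=13: office='LON' → 4
emp_id=14: office='SF' → 25
emp_id=15: ELSE → 34
emp_id=16: office='LON' → 4
emp_id=17: ELSE → 34
emp_id=18: office='BER' → 12
emp_id=19: ELSE → 34
emp_id=20: office='BER' → 12
emp_id=21: office='LON' → 4
emp_id=22: office='SF' → 25
emp_id=23: ELSE → 34

12, 1, 34, 4, 25, 34, 4, 34, 12, 34, 12, 4, 25, 34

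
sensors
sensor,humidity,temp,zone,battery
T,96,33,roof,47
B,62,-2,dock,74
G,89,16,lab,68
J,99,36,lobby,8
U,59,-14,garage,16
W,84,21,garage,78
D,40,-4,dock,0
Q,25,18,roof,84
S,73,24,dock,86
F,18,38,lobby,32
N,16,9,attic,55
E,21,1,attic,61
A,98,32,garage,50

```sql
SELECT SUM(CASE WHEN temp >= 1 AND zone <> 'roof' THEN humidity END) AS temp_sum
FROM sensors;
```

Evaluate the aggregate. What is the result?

498

sensor=T: ✗
sensor=B: ✗
sensor=G: ✓ → 89
sensor=J: ✓ → 99
sensor=U: ✗
sensor=W: ✓ → 84
sensor=D: ✗
sensor=Q: ✗
sensor=S: ✓ → 73
sensor=F: ✓ → 18
sensor=N: ✓ → 16
sensor=E: ✓ → 21
sensor=A: ✓ → 98
temp_sum = 89 + 99 + 84 + 73 + 18 + 16 + 21 + 98 = 498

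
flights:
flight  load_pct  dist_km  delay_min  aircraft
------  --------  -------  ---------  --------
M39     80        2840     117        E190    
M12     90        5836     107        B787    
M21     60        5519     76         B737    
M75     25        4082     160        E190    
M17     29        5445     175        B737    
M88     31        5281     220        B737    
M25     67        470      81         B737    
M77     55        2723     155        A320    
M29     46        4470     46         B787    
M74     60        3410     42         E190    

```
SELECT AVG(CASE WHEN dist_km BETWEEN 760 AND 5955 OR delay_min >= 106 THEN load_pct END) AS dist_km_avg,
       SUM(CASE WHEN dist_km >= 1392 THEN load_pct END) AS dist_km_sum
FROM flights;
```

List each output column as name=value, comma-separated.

[dist_km_avg: dist_km BETWEEN 760 AND 5955 OR delay_min >= 106]
flight=M39: ✓ → 80
flight=M12: ✓ → 90
flight=M21: ✓ → 60
flight=M75: ✓ → 25
flight=M17: ✓ → 29
flight=M88: ✓ → 31
flight=M25: ✗
flight=M77: ✓ → 55
flight=M29: ✓ → 46
flight=M74: ✓ → 60
dist_km_avg = (80 + 90 + 60 + 25 + 29 + 31 + 55 + 46 + 60) / 9 = 52.8888888889
—
[dist_km_sum: dist_km >= 1392]
flight=M39: ✓ → 80
flight=M12: ✓ → 90
flight=M21: ✓ → 60
flight=M75: ✓ → 25
flight=M17: ✓ → 29
flight=M88: ✓ → 31
flight=M25: ✗
flight=M77: ✓ → 55
flight=M29: ✓ → 46
flight=M74: ✓ → 60
dist_km_sum = 80 + 90 + 60 + 25 + 29 + 31 + 55 + 46 + 60 = 476

dist_km_avg=52.8888888889, dist_km_sum=476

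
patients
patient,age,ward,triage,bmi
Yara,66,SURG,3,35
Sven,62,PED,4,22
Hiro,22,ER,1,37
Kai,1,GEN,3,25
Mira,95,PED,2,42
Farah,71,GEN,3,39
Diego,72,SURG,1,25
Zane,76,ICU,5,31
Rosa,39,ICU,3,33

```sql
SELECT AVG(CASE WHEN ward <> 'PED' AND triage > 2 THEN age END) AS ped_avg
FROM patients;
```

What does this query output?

50.6

patient=Yara: ✓ → 66
patient=Sven: ✗
patient=Hiro: ✗
patient=Kai: ✓ → 1
patient=Mira: ✗
patient=Farah: ✓ → 71
patient=Diego: ✗
patient=Zane: ✓ → 76
patient=Rosa: ✓ → 39
ped_avg = (66 + 1 + 71 + 76 + 39) / 5 = 50.6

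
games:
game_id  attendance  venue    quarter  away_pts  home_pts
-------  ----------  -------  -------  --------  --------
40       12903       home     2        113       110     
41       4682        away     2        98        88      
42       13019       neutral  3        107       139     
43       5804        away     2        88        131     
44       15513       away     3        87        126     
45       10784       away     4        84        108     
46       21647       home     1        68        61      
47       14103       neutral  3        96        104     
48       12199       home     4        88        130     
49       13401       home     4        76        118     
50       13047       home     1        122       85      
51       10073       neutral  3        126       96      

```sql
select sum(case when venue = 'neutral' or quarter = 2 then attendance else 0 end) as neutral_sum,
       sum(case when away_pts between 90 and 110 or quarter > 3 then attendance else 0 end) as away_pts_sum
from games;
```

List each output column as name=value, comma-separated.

[neutral_sum: venue = 'neutral' or quarter = 2]
game_id=40: ✓ → 12903
game_id=41: ✓ → 4682
game_id=42: ✓ → 13019
game_id=43: ✓ → 5804
game_id=44: ✗
game_id=45: ✗
game_id=46: ✗
game_id=47: ✓ → 14103
game_id=48: ✗
game_id=49: ✗
game_id=50: ✗
game_id=51: ✓ → 10073
neutral_sum = 12903 + 4682 + 13019 + 5804 + 14103 + 10073 = 60584
—
[away_pts_sum: away_pts between 90 and 110 or quarter > 3]
game_id=40: ✗
game_id=41: ✓ → 4682
game_id=42: ✓ → 13019
game_id=43: ✗
game_id=44: ✗
game_id=45: ✓ → 10784
game_id=46: ✗
game_id=47: ✓ → 14103
game_id=48: ✓ → 12199
game_id=49: ✓ → 13401
game_id=50: ✗
game_id=51: ✗
away_pts_sum = 4682 + 13019 + 10784 + 14103 + 12199 + 13401 = 68188

neutral_sum=60584, away_pts_sum=68188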